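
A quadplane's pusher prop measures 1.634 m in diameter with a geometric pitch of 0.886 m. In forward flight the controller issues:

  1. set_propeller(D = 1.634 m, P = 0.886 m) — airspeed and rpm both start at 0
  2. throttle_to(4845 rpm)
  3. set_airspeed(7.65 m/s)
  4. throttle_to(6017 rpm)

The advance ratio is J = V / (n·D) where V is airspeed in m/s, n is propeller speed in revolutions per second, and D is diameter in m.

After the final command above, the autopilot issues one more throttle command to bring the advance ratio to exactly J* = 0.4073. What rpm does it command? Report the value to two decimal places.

set_propeller: D = 1.634 m, P = 0.886 m (p = P/D = 0.542228); state ← (V=0, rpm=0)
throttle_to(4845): rpm ← 4845
set_airspeed(7.65): V ← 7.65 m/s
throttle_to(6017): rpm ← 6017
final state: V = 7.65 m/s, rpm = 6017 → n = rpm/60 = 100.283333 rev/s
target J* = 0.4073; solve J* = V/(n·D) for n: n = V/(J*·D) = 7.65/(0.4073 × 1.634) = 11.494629 rev/s
rpm = 60·n = 689.677763

rpm = 689.68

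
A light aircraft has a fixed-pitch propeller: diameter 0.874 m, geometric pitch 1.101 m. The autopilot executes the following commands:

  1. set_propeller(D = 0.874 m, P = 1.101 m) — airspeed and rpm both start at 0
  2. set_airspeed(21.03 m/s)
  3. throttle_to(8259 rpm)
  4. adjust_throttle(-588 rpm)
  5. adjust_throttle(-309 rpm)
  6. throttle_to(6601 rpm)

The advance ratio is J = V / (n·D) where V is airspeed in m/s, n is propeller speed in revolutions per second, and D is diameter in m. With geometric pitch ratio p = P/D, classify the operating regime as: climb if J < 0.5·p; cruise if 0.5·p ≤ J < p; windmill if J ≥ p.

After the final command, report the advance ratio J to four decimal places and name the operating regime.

J = 0.2187, regime = climb

set_propeller: D = 0.874 m, P = 1.101 m (p = P/D = 1.259725); state ← (V=0, rpm=0)
set_airspeed(21.03): V ← 21.03 m/s
throttle_to(8259): rpm ← 8259
adjust_throttle(-588): rpm ← 8259 -588 = 7671
adjust_throttle(-309): rpm ← 7671 -309 = 7362
throttle_to(6601): rpm ← 6601
final state: V = 21.03 m/s, rpm = 6601 → n = rpm/60 = 110.016667 rev/s
J = V / (n·D) = 21.03 / (110.016667 × 0.874) = 0.218710
regime bands: climb J<0.6299 | cruise [0.6299, 1.2597) | windmill J≥1.2597
J = 0.2187 → climb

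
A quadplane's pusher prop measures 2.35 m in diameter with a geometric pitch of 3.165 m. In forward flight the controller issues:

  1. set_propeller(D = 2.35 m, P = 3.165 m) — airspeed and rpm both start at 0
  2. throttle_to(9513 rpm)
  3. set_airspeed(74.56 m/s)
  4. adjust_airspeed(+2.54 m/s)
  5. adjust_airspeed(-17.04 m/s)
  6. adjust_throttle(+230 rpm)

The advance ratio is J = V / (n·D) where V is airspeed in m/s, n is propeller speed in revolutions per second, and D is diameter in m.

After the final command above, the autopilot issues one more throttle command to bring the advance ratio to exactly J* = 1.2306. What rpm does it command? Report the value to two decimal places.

rpm = 1246.10

set_propeller: D = 2.35 m, P = 3.165 m (p = P/D = 1.346809); state ← (V=0, rpm=0)
throttle_to(9513): rpm ← 9513
set_airspeed(74.56): V ← 74.56 m/s
adjust_airspeed(+2.54): V ← 74.56 +2.54 = 77.1 m/s
adjust_airspeed(-17.04): V ← 77.1 -17.04 = 60.06 m/s
adjust_throttle(+230): rpm ← 9513 +230 = 9743
final state: V = 60.06 m/s, rpm = 9743 → n = rpm/60 = 162.383333 rev/s
target J* = 1.2306; solve J* = V/(n·D) for n: n = V/(J*·D) = 60.06/(1.2306 × 2.35) = 20.768281 rev/s
rpm = 60·n = 1246.096870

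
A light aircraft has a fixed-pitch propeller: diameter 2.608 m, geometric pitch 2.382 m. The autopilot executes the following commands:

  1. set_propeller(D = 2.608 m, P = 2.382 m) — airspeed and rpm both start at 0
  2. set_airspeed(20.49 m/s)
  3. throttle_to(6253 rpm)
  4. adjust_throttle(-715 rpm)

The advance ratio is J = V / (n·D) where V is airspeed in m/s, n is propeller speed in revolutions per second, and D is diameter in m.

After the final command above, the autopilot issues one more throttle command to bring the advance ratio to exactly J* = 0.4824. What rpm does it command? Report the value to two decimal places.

set_propeller: D = 2.608 m, P = 2.382 m (p = P/D = 0.913344); state ← (V=0, rpm=0)
set_airspeed(20.49): V ← 20.49 m/s
throttle_to(6253): rpm ← 6253
adjust_throttle(-715): rpm ← 6253 -715 = 5538
final state: V = 20.49 m/s, rpm = 5538 → n = rpm/60 = 92.300000 rev/s
target J* = 0.4824; solve J* = V/(n·D) for n: n = V/(J*·D) = 20.49/(0.4824 × 2.608) = 16.286474 rev/s
rpm = 60·n = 977.188444

rpm = 977.19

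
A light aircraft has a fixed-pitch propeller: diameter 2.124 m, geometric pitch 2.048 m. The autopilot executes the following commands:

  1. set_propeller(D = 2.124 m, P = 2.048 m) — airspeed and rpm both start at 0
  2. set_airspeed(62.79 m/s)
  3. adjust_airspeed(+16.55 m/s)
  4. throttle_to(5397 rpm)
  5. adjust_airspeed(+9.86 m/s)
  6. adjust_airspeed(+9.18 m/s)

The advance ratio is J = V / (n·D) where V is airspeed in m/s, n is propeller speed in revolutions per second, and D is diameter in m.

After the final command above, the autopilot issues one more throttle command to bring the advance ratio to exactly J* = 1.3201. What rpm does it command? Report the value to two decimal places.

rpm = 2105.22

set_propeller: D = 2.124 m, P = 2.048 m (p = P/D = 0.964218); state ← (V=0, rpm=0)
set_airspeed(62.79): V ← 62.79 m/s
adjust_airspeed(+16.55): V ← 62.79 +16.55 = 79.34 m/s
throttle_to(5397): rpm ← 5397
adjust_airspeed(+9.86): V ← 79.34 +9.86 = 89.2 m/s
adjust_airspeed(+9.18): V ← 89.2 +9.18 = 98.38 m/s
final state: V = 98.38 m/s, rpm = 5397 → n = rpm/60 = 89.950000 rev/s
target J* = 1.3201; solve J* = V/(n·D) for n: n = V/(J*·D) = 98.38/(1.3201 × 2.124) = 35.086938 rev/s
rpm = 60·n = 2105.216306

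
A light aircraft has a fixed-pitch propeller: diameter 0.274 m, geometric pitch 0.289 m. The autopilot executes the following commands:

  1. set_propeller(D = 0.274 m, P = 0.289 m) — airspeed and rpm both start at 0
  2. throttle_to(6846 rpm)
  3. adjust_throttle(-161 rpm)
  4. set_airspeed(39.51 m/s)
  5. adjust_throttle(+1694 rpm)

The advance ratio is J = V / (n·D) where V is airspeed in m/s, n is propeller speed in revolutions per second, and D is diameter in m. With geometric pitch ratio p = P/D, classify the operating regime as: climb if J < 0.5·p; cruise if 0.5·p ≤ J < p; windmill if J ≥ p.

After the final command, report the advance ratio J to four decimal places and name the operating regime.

J = 1.0326, regime = cruise

set_propeller: D = 0.274 m, P = 0.289 m (p = P/D = 1.054745); state ← (V=0, rpm=0)
throttle_to(6846): rpm ← 6846
adjust_throttle(-161): rpm ← 6846 -161 = 6685
set_airspeed(39.51): V ← 39.51 m/s
adjust_throttle(+1694): rpm ← 6685 +1694 = 8379
final state: V = 39.51 m/s, rpm = 8379 → n = rpm/60 = 139.650000 rev/s
J = V / (n·D) = 39.51 / (139.650000 × 0.274) = 1.032561
regime bands: climb J<0.5274 | cruise [0.5274, 1.0547) | windmill J≥1.0547
J = 1.0326 → cruise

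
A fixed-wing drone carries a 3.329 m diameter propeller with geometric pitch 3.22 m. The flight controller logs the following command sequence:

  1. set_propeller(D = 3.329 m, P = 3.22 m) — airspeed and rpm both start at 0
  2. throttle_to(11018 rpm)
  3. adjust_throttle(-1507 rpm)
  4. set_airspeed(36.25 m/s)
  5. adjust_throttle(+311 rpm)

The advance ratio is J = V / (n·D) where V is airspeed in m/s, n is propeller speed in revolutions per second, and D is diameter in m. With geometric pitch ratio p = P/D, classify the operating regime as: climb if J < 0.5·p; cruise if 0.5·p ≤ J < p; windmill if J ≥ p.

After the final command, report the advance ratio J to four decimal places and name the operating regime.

J = 0.0665, regime = climb

set_propeller: D = 3.329 m, P = 3.22 m (p = P/D = 0.967257); state ← (V=0, rpm=0)
throttle_to(11018): rpm ← 11018
adjust_throttle(-1507): rpm ← 11018 -1507 = 9511
set_airspeed(36.25): V ← 36.25 m/s
adjust_throttle(+311): rpm ← 9511 +311 = 9822
final state: V = 36.25 m/s, rpm = 9822 → n = rpm/60 = 163.700000 rev/s
J = V / (n·D) = 36.25 / (163.700000 × 3.329) = 0.066519
regime bands: climb J<0.4836 | cruise [0.4836, 0.9673) | windmill J≥0.9673
J = 0.0665 → climb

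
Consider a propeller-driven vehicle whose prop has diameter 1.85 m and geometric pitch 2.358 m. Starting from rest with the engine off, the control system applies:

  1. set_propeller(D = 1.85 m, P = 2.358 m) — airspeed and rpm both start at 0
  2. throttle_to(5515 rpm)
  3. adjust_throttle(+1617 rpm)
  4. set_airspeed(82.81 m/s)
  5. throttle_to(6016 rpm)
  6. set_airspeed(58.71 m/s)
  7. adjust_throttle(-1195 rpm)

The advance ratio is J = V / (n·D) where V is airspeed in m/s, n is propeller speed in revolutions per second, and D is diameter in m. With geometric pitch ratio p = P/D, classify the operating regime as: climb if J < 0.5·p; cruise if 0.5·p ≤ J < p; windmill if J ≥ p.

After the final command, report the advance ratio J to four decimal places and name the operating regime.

J = 0.3950, regime = climb

set_propeller: D = 1.85 m, P = 2.358 m (p = P/D = 1.274595); state ← (V=0, rpm=0)
throttle_to(5515): rpm ← 5515
adjust_throttle(+1617): rpm ← 5515 +1617 = 7132
set_airspeed(82.81): V ← 82.81 m/s
throttle_to(6016): rpm ← 6016
set_airspeed(58.71): V ← 58.71 m/s
adjust_throttle(-1195): rpm ← 6016 -1195 = 4821
final state: V = 58.71 m/s, rpm = 4821 → n = rpm/60 = 80.350000 rev/s
J = V / (n·D) = 58.71 / (80.350000 × 1.85) = 0.394961
regime bands: climb J<0.6373 | cruise [0.6373, 1.2746) | windmill J≥1.2746
J = 0.3950 → climb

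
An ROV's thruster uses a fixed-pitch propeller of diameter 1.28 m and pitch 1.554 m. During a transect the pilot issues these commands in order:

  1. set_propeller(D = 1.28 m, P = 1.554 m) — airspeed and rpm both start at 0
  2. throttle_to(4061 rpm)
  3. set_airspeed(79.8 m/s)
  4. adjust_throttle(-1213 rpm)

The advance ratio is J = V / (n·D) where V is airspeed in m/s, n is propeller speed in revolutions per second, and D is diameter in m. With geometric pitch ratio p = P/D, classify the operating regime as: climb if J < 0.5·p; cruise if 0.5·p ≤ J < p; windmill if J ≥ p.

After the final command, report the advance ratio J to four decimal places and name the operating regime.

set_propeller: D = 1.28 m, P = 1.554 m (p = P/D = 1.214063); state ← (V=0, rpm=0)
throttle_to(4061): rpm ← 4061
set_airspeed(79.8): V ← 79.8 m/s
adjust_throttle(-1213): rpm ← 4061 -1213 = 2848
final state: V = 79.8 m/s, rpm = 2848 → n = rpm/60 = 47.466667 rev/s
J = V / (n·D) = 79.8 / (47.466667 × 1.28) = 1.313422
regime bands: climb J<0.6070 | cruise [0.6070, 1.2141) | windmill J≥1.2141
J = 1.3134 → windmill

J = 1.3134, regime = windmill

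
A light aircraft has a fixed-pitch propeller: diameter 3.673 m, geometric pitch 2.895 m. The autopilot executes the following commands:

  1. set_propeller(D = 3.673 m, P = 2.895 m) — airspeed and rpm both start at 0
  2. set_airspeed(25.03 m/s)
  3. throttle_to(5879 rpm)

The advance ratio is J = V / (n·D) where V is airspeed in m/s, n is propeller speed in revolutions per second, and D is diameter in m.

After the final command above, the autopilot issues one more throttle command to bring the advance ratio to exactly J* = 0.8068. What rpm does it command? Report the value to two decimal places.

set_propeller: D = 3.673 m, P = 2.895 m (p = P/D = 0.788184); state ← (V=0, rpm=0)
set_airspeed(25.03): V ← 25.03 m/s
throttle_to(5879): rpm ← 5879
final state: V = 25.03 m/s, rpm = 5879 → n = rpm/60 = 97.983333 rev/s
target J* = 0.8068; solve J* = V/(n·D) for n: n = V/(J*·D) = 25.03/(0.8068 × 3.673) = 8.446446 rev/s
rpm = 60·n = 506.786786

rpm = 506.79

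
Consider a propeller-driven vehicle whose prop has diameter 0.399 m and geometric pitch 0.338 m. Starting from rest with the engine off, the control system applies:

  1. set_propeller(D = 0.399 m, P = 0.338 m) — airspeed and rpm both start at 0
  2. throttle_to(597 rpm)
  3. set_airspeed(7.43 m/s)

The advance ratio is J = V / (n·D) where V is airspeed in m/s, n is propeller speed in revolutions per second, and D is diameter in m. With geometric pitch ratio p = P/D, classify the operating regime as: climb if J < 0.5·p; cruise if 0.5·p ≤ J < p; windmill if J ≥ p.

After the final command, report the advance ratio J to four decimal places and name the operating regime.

J = 1.8715, regime = windmill

set_propeller: D = 0.399 m, P = 0.338 m (p = P/D = 0.847118); state ← (V=0, rpm=0)
throttle_to(597): rpm ← 597
set_airspeed(7.43): V ← 7.43 m/s
final state: V = 7.43 m/s, rpm = 597 → n = rpm/60 = 9.950000 rev/s
J = V / (n·D) = 7.43 / (9.950000 × 0.399) = 1.871513
regime bands: climb J<0.4236 | cruise [0.4236, 0.8471) | windmill J≥0.8471
J = 1.8715 → windmill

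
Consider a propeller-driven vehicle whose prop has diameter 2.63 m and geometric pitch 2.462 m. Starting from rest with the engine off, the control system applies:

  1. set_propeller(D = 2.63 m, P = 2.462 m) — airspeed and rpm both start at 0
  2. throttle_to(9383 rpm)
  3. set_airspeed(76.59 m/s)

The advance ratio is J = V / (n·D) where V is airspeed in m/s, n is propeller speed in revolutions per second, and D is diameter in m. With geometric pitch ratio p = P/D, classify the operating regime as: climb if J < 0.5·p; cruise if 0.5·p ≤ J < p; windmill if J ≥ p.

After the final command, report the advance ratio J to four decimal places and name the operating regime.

set_propeller: D = 2.63 m, P = 2.462 m (p = P/D = 0.936122); state ← (V=0, rpm=0)
throttle_to(9383): rpm ← 9383
set_airspeed(76.59): V ← 76.59 m/s
final state: V = 76.59 m/s, rpm = 9383 → n = rpm/60 = 156.383333 rev/s
J = V / (n·D) = 76.59 / (156.383333 × 2.63) = 0.186220
regime bands: climb J<0.4681 | cruise [0.4681, 0.9361) | windmill J≥0.9361
J = 0.1862 → climb

J = 0.1862, regime = climb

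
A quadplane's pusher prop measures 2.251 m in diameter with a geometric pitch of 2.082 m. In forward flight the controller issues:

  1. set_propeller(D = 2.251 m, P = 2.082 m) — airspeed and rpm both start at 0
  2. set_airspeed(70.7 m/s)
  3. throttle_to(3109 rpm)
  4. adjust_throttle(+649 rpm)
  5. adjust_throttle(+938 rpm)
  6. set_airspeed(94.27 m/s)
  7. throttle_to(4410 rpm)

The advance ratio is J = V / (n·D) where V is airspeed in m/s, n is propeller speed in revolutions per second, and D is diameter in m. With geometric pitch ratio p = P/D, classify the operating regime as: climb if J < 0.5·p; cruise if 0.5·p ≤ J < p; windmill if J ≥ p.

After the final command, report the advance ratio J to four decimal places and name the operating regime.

set_propeller: D = 2.251 m, P = 2.082 m (p = P/D = 0.924922); state ← (V=0, rpm=0)
set_airspeed(70.7): V ← 70.7 m/s
throttle_to(3109): rpm ← 3109
adjust_throttle(+649): rpm ← 3109 +649 = 3758
adjust_throttle(+938): rpm ← 3758 +938 = 4696
set_airspeed(94.27): V ← 94.27 m/s
throttle_to(4410): rpm ← 4410
final state: V = 94.27 m/s, rpm = 4410 → n = rpm/60 = 73.500000 rev/s
J = V / (n·D) = 94.27 / (73.500000 × 2.251) = 0.569785
regime bands: climb J<0.4625 | cruise [0.4625, 0.9249) | windmill J≥0.9249
J = 0.5698 → cruise

J = 0.5698, regime = cruise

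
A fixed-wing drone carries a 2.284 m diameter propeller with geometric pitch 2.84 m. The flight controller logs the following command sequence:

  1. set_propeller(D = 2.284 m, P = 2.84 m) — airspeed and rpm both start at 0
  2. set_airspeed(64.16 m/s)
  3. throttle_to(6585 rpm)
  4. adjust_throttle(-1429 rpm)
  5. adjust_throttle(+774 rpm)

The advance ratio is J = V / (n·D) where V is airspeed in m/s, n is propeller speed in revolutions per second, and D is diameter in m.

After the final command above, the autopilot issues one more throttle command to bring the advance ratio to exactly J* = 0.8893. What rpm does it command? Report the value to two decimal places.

set_propeller: D = 2.284 m, P = 2.84 m (p = P/D = 1.243433); state ← (V=0, rpm=0)
set_airspeed(64.16): V ← 64.16 m/s
throttle_to(6585): rpm ← 6585
adjust_throttle(-1429): rpm ← 6585 -1429 = 5156
adjust_throttle(+774): rpm ← 5156 +774 = 5930
final state: V = 64.16 m/s, rpm = 5930 → n = rpm/60 = 98.833333 rev/s
target J* = 0.8893; solve J* = V/(n·D) for n: n = V/(J*·D) = 64.16/(0.8893 × 2.284) = 31.587842 rev/s
rpm = 60·n = 1895.270548

rpm = 1895.27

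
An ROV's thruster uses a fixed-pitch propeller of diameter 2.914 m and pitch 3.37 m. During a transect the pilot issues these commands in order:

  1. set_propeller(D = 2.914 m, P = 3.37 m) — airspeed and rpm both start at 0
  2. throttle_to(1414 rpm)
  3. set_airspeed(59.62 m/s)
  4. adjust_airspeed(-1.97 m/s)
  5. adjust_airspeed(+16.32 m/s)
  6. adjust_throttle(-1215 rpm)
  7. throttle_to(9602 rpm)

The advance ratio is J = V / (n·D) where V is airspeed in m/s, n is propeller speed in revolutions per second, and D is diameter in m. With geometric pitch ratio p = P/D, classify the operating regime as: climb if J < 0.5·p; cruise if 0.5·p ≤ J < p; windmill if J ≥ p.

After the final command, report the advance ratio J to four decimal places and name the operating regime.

J = 0.1586, regime = climb

set_propeller: D = 2.914 m, P = 3.37 m (p = P/D = 1.156486); state ← (V=0, rpm=0)
throttle_to(1414): rpm ← 1414
set_airspeed(59.62): V ← 59.62 m/s
adjust_airspeed(-1.97): V ← 59.62 -1.97 = 57.65 m/s
adjust_airspeed(+16.32): V ← 57.65 +16.32 = 73.97 m/s
adjust_throttle(-1215): rpm ← 1414 -1215 = 199
throttle_to(9602): rpm ← 9602
final state: V = 73.97 m/s, rpm = 9602 → n = rpm/60 = 160.033333 rev/s
J = V / (n·D) = 73.97 / (160.033333 × 2.914) = 0.158619
regime bands: climb J<0.5782 | cruise [0.5782, 1.1565) | windmill J≥1.1565
J = 0.1586 → climb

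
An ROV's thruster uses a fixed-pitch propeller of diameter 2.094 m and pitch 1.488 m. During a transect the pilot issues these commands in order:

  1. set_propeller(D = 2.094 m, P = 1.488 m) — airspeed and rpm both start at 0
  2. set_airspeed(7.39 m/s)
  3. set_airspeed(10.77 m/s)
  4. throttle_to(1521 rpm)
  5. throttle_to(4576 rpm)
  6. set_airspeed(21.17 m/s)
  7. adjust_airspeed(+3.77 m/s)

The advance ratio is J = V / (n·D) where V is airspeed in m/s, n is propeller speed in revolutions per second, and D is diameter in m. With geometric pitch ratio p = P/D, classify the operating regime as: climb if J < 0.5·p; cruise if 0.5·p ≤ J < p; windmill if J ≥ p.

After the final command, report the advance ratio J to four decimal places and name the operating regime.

J = 0.1562, regime = climb

set_propeller: D = 2.094 m, P = 1.488 m (p = P/D = 0.710602); state ← (V=0, rpm=0)
set_airspeed(7.39): V ← 7.39 m/s
set_airspeed(10.77): V ← 10.77 m/s
throttle_to(1521): rpm ← 1521
throttle_to(4576): rpm ← 4576
set_airspeed(21.17): V ← 21.17 m/s
adjust_airspeed(+3.77): V ← 21.17 +3.77 = 24.94 m/s
final state: V = 24.94 m/s, rpm = 4576 → n = rpm/60 = 76.266667 rev/s
J = V / (n·D) = 24.94 / (76.266667 × 2.094) = 0.156165
regime bands: climb J<0.3553 | cruise [0.3553, 0.7106) | windmill J≥0.7106
J = 0.1562 → climb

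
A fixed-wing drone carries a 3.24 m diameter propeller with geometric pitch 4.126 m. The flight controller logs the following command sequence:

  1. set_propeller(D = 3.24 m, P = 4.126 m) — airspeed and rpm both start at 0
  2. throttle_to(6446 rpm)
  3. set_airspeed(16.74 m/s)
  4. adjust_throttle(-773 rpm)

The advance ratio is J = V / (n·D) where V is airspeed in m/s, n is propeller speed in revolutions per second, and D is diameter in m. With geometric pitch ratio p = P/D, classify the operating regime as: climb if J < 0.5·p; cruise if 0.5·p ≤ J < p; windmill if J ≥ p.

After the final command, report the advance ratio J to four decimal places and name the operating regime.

set_propeller: D = 3.24 m, P = 4.126 m (p = P/D = 1.273457); state ← (V=0, rpm=0)
throttle_to(6446): rpm ← 6446
set_airspeed(16.74): V ← 16.74 m/s
adjust_throttle(-773): rpm ← 6446 -773 = 5673
final state: V = 16.74 m/s, rpm = 5673 → n = rpm/60 = 94.550000 rev/s
J = V / (n·D) = 16.74 / (94.550000 × 3.24) = 0.054645
regime bands: climb J<0.6367 | cruise [0.6367, 1.2735) | windmill J≥1.2735
J = 0.0546 → climb

J = 0.0546, regime = climb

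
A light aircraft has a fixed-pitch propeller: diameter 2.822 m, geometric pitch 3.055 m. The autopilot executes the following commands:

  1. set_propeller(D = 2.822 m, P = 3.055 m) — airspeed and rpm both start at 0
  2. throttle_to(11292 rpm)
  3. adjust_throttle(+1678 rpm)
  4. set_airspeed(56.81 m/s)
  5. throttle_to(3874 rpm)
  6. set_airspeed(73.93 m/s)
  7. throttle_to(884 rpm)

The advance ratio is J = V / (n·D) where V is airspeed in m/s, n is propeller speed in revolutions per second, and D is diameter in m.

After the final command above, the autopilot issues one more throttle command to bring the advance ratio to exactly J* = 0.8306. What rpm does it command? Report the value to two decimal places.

set_propeller: D = 2.822 m, P = 3.055 m (p = P/D = 1.082566); state ← (V=0, rpm=0)
throttle_to(11292): rpm ← 11292
adjust_throttle(+1678): rpm ← 11292 +1678 = 12970
set_airspeed(56.81): V ← 56.81 m/s
throttle_to(3874): rpm ← 3874
set_airspeed(73.93): V ← 73.93 m/s
throttle_to(884): rpm ← 884
final state: V = 73.93 m/s, rpm = 884 → n = rpm/60 = 14.733333 rev/s
target J* = 0.8306; solve J* = V/(n·D) for n: n = V/(J*·D) = 73.93/(0.8306 × 2.822) = 31.540732 rev/s
rpm = 60·n = 1892.443928

rpm = 1892.44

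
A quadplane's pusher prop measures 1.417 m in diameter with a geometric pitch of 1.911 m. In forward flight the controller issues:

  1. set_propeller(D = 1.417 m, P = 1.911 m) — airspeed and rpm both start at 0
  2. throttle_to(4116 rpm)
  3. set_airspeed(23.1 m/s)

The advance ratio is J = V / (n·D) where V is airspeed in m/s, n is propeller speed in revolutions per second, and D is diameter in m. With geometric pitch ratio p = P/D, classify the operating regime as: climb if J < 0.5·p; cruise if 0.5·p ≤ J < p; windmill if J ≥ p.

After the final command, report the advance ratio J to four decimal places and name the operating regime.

set_propeller: D = 1.417 m, P = 1.911 m (p = P/D = 1.348624); state ← (V=0, rpm=0)
throttle_to(4116): rpm ← 4116
set_airspeed(23.1): V ← 23.1 m/s
final state: V = 23.1 m/s, rpm = 4116 → n = rpm/60 = 68.600000 rev/s
J = V / (n·D) = 23.1 / (68.600000 × 1.417) = 0.237639
regime bands: climb J<0.6743 | cruise [0.6743, 1.3486) | windmill J≥1.3486
J = 0.2376 → climb

J = 0.2376, regime = climb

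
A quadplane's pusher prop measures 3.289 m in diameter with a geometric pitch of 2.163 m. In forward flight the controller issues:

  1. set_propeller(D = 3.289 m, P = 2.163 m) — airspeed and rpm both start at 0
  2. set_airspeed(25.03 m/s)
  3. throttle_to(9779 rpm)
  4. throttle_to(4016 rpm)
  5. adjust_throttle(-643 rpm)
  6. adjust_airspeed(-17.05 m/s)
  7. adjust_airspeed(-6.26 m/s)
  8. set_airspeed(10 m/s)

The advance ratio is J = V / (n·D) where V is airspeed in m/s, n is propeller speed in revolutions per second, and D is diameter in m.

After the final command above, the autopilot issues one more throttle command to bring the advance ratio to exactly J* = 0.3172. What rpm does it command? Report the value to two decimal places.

rpm = 575.11

set_propeller: D = 3.289 m, P = 2.163 m (p = P/D = 0.657647); state ← (V=0, rpm=0)
set_airspeed(25.03): V ← 25.03 m/s
throttle_to(9779): rpm ← 9779
throttle_to(4016): rpm ← 4016
adjust_throttle(-643): rpm ← 4016 -643 = 3373
adjust_airspeed(-17.05): V ← 25.03 -17.05 = 7.98 m/s
adjust_airspeed(-6.26): V ← 7.98 -6.26 = 1.72 m/s
set_airspeed(10): V ← 10 m/s
final state: V = 10 m/s, rpm = 3373 → n = rpm/60 = 56.216667 rev/s
target J* = 0.3172; solve J* = V/(n·D) for n: n = V/(J*·D) = 10/(0.3172 × 3.289) = 9.585239 rev/s
rpm = 60·n = 575.114342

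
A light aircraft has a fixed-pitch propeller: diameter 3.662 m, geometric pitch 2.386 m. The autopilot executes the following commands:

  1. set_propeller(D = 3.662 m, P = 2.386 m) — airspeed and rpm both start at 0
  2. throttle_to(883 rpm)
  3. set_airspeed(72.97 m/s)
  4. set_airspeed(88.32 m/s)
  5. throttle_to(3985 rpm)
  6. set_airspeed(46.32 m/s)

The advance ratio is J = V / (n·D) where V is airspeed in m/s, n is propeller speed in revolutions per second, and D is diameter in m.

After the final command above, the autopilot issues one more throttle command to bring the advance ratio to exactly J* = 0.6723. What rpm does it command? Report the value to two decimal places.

rpm = 1128.86

set_propeller: D = 3.662 m, P = 2.386 m (p = P/D = 0.651557); state ← (V=0, rpm=0)
throttle_to(883): rpm ← 883
set_airspeed(72.97): V ← 72.97 m/s
set_airspeed(88.32): V ← 88.32 m/s
throttle_to(3985): rpm ← 3985
set_airspeed(46.32): V ← 46.32 m/s
final state: V = 46.32 m/s, rpm = 3985 → n = rpm/60 = 66.416667 rev/s
target J* = 0.6723; solve J* = V/(n·D) for n: n = V/(J*·D) = 46.32/(0.6723 × 3.662) = 18.814258 rev/s
rpm = 60·n = 1128.855491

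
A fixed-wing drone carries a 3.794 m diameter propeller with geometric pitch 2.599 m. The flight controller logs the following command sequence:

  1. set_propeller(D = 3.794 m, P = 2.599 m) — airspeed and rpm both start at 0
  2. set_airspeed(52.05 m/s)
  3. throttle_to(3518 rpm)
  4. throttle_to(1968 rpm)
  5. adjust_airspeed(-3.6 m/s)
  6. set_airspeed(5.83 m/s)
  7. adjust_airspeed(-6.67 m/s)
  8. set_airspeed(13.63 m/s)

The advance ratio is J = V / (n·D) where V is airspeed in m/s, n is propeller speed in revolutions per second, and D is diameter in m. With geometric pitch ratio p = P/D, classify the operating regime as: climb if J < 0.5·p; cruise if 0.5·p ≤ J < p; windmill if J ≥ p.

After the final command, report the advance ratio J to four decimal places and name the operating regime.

set_propeller: D = 3.794 m, P = 2.599 m (p = P/D = 0.685029); state ← (V=0, rpm=0)
set_airspeed(52.05): V ← 52.05 m/s
throttle_to(3518): rpm ← 3518
throttle_to(1968): rpm ← 1968
adjust_airspeed(-3.6): V ← 52.05 -3.6 = 48.45 m/s
set_airspeed(5.83): V ← 5.83 m/s
adjust_airspeed(-6.67): V ← 5.83 -6.67 = -0.84 m/s
set_airspeed(13.63): V ← 13.63 m/s
final state: V = 13.63 m/s, rpm = 1968 → n = rpm/60 = 32.800000 rev/s
J = V / (n·D) = 13.63 / (32.800000 × 3.794) = 0.109528
regime bands: climb J<0.3425 | cruise [0.3425, 0.6850) | windmill J≥0.6850
J = 0.1095 → climb

J = 0.1095, regime = climb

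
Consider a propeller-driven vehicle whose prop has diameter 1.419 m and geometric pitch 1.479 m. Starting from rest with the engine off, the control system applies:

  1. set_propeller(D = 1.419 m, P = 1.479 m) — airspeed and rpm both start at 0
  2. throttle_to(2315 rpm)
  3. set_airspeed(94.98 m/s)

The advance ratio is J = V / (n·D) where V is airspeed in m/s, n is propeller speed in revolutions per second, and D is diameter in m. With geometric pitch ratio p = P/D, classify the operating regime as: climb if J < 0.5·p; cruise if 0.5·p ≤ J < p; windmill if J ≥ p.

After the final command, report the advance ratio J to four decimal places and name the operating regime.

J = 1.7348, regime = windmill

set_propeller: D = 1.419 m, P = 1.479 m (p = P/D = 1.042283); state ← (V=0, rpm=0)
throttle_to(2315): rpm ← 2315
set_airspeed(94.98): V ← 94.98 m/s
final state: V = 94.98 m/s, rpm = 2315 → n = rpm/60 = 38.583333 rev/s
J = V / (n·D) = 94.98 / (38.583333 × 1.419) = 1.734802
regime bands: climb J<0.5211 | cruise [0.5211, 1.0423) | windmill J≥1.0423
J = 1.7348 → windmill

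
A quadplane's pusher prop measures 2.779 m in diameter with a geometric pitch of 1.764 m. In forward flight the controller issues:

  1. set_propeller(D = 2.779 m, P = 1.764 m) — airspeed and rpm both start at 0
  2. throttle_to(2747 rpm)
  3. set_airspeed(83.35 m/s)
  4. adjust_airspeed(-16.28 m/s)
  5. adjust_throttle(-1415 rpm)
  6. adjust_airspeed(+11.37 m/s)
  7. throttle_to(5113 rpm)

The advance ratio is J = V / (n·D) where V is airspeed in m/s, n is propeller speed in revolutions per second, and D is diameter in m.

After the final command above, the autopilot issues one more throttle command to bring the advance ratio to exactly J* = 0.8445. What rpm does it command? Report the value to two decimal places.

set_propeller: D = 2.779 m, P = 1.764 m (p = P/D = 0.634761); state ← (V=0, rpm=0)
throttle_to(2747): rpm ← 2747
set_airspeed(83.35): V ← 83.35 m/s
adjust_airspeed(-16.28): V ← 83.35 -16.28 = 67.07 m/s
adjust_throttle(-1415): rpm ← 2747 -1415 = 1332
adjust_airspeed(+11.37): V ← 67.07 +11.37 = 78.44 m/s
throttle_to(5113): rpm ← 5113
final state: V = 78.44 m/s, rpm = 5113 → n = rpm/60 = 85.216667 rev/s
target J* = 0.8445; solve J* = V/(n·D) for n: n = V/(J*·D) = 78.44/(0.8445 × 2.779) = 33.423304 rev/s
rpm = 60·n = 2005.398264

rpm = 2005.40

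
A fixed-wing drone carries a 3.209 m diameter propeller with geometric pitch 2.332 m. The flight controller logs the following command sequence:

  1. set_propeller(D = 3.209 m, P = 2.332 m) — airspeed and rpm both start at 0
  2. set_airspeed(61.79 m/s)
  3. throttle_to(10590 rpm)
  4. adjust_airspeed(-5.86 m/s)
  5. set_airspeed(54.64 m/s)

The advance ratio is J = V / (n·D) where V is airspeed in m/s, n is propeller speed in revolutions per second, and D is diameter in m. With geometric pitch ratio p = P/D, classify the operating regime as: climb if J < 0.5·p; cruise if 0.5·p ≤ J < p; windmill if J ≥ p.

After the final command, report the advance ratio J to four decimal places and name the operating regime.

J = 0.0965, regime = climb

set_propeller: D = 3.209 m, P = 2.332 m (p = P/D = 0.726706); state ← (V=0, rpm=0)
set_airspeed(61.79): V ← 61.79 m/s
throttle_to(10590): rpm ← 10590
adjust_airspeed(-5.86): V ← 61.79 -5.86 = 55.93 m/s
set_airspeed(54.64): V ← 54.64 m/s
final state: V = 54.64 m/s, rpm = 10590 → n = rpm/60 = 176.500000 rev/s
J = V / (n·D) = 54.64 / (176.500000 × 3.209) = 0.096471
regime bands: climb J<0.3634 | cruise [0.3634, 0.7267) | windmill J≥0.7267
J = 0.0965 → climb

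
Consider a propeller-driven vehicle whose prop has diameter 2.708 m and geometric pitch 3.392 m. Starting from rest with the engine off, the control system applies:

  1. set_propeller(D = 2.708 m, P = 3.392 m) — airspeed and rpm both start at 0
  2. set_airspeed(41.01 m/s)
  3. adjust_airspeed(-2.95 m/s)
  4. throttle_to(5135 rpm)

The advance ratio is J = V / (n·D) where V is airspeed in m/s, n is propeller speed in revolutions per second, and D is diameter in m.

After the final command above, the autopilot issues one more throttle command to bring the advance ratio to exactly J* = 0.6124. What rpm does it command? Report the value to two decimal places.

set_propeller: D = 2.708 m, P = 3.392 m (p = P/D = 1.252585); state ← (V=0, rpm=0)
set_airspeed(41.01): V ← 41.01 m/s
adjust_airspeed(-2.95): V ← 41.01 -2.95 = 38.06 m/s
throttle_to(5135): rpm ← 5135
final state: V = 38.06 m/s, rpm = 5135 → n = rpm/60 = 85.583333 rev/s
target J* = 0.6124; solve J* = V/(n·D) for n: n = V/(J*·D) = 38.06/(0.6124 × 2.708) = 22.950119 rev/s
rpm = 60·n = 1377.007140

rpm = 1377.01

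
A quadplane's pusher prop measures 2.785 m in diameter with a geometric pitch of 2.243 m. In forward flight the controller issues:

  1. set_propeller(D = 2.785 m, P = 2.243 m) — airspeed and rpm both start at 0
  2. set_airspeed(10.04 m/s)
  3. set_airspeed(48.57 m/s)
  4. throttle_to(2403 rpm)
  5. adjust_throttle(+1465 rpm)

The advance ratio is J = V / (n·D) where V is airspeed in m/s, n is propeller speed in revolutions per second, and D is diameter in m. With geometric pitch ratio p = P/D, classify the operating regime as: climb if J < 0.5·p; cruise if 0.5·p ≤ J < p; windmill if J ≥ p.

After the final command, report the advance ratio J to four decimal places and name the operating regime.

set_propeller: D = 2.785 m, P = 2.243 m (p = P/D = 0.805386); state ← (V=0, rpm=0)
set_airspeed(10.04): V ← 10.04 m/s
set_airspeed(48.57): V ← 48.57 m/s
throttle_to(2403): rpm ← 2403
adjust_throttle(+1465): rpm ← 2403 +1465 = 3868
final state: V = 48.57 m/s, rpm = 3868 → n = rpm/60 = 64.466667 rev/s
J = V / (n·D) = 48.57 / (64.466667 × 2.785) = 0.270525
regime bands: climb J<0.4027 | cruise [0.4027, 0.8054) | windmill J≥0.8054
J = 0.2705 → climb

J = 0.2705, regime = climb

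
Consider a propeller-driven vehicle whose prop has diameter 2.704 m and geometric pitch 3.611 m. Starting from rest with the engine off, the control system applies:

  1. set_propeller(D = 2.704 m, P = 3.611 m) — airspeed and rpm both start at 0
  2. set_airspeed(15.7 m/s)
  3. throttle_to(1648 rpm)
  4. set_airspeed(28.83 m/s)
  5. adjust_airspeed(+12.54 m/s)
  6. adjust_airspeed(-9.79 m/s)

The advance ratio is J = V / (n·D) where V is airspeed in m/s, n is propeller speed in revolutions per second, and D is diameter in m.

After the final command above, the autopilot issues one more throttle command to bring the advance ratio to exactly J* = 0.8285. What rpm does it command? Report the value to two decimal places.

rpm = 845.79

set_propeller: D = 2.704 m, P = 3.611 m (p = P/D = 1.335429); state ← (V=0, rpm=0)
set_airspeed(15.7): V ← 15.7 m/s
throttle_to(1648): rpm ← 1648
set_airspeed(28.83): V ← 28.83 m/s
adjust_airspeed(+12.54): V ← 28.83 +12.54 = 41.37 m/s
adjust_airspeed(-9.79): V ← 41.37 -9.79 = 31.58 m/s
final state: V = 31.58 m/s, rpm = 1648 → n = rpm/60 = 27.466667 rev/s
target J* = 0.8285; solve J* = V/(n·D) for n: n = V/(J*·D) = 31.58/(0.8285 × 2.704) = 14.096553 rev/s
rpm = 60·n = 845.793174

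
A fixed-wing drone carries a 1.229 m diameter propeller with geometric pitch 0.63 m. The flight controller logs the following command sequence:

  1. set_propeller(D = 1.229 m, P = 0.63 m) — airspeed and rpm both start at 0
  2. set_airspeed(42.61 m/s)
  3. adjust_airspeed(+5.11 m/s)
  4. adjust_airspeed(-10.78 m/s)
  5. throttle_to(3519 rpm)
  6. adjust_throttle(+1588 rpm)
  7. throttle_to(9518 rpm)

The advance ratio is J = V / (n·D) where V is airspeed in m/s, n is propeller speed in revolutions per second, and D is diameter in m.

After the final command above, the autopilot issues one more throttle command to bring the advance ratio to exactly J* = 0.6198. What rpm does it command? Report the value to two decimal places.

set_propeller: D = 1.229 m, P = 0.63 m (p = P/D = 0.512612); state ← (V=0, rpm=0)
set_airspeed(42.61): V ← 42.61 m/s
adjust_airspeed(+5.11): V ← 42.61 +5.11 = 47.72 m/s
adjust_airspeed(-10.78): V ← 47.72 -10.78 = 36.94 m/s
throttle_to(3519): rpm ← 3519
adjust_throttle(+1588): rpm ← 3519 +1588 = 5107
throttle_to(9518): rpm ← 9518
final state: V = 36.94 m/s, rpm = 9518 → n = rpm/60 = 158.633333 rev/s
target J* = 0.6198; solve J* = V/(n·D) for n: n = V/(J*·D) = 36.94/(0.6198 × 1.229) = 48.494606 rev/s
rpm = 60·n = 2909.676367

rpm = 2909.68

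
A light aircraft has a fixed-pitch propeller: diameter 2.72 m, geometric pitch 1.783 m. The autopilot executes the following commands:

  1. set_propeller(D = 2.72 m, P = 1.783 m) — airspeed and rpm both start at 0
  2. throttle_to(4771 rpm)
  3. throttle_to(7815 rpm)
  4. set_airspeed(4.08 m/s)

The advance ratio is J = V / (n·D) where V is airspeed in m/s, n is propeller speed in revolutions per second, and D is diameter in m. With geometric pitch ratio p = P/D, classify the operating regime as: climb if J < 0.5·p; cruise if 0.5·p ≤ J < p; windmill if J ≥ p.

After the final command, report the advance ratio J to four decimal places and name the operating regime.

set_propeller: D = 2.72 m, P = 1.783 m (p = P/D = 0.655515); state ← (V=0, rpm=0)
throttle_to(4771): rpm ← 4771
throttle_to(7815): rpm ← 7815
set_airspeed(4.08): V ← 4.08 m/s
final state: V = 4.08 m/s, rpm = 7815 → n = rpm/60 = 130.250000 rev/s
J = V / (n·D) = 4.08 / (130.250000 × 2.72) = 0.011516
regime bands: climb J<0.3278 | cruise [0.3278, 0.6555) | windmill J≥0.6555
J = 0.0115 → climb

J = 0.0115, regime = climb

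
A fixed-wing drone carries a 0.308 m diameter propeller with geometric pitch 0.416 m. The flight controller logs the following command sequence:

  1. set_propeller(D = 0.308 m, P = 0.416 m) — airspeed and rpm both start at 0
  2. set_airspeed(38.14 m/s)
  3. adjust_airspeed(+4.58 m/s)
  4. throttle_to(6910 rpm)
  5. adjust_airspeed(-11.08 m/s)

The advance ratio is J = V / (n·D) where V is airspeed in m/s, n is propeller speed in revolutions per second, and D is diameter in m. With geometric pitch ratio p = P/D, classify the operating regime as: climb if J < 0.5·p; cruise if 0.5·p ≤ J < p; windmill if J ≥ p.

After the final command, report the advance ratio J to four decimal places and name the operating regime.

J = 0.8920, regime = cruise

set_propeller: D = 0.308 m, P = 0.416 m (p = P/D = 1.350649); state ← (V=0, rpm=0)
set_airspeed(38.14): V ← 38.14 m/s
adjust_airspeed(+4.58): V ← 38.14 +4.58 = 42.72 m/s
throttle_to(6910): rpm ← 6910
adjust_airspeed(-11.08): V ← 42.72 -11.08 = 31.64 m/s
final state: V = 31.64 m/s, rpm = 6910 → n = rpm/60 = 115.166667 rev/s
J = V / (n·D) = 31.64 / (115.166667 × 0.308) = 0.891988
regime bands: climb J<0.6753 | cruise [0.6753, 1.3506) | windmill J≥1.3506
J = 0.8920 → cruise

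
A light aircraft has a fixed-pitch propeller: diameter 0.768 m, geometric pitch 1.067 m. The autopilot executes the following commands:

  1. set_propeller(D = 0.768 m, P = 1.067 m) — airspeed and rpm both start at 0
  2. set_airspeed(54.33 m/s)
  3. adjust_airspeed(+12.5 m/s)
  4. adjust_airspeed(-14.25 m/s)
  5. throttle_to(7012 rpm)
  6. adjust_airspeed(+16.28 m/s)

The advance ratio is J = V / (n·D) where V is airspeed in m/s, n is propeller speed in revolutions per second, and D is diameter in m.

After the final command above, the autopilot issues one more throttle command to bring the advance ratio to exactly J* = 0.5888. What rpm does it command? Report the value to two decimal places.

set_propeller: D = 0.768 m, P = 1.067 m (p = P/D = 1.389323); state ← (V=0, rpm=0)
set_airspeed(54.33): V ← 54.33 m/s
adjust_airspeed(+12.5): V ← 54.33 +12.5 = 66.83 m/s
adjust_airspeed(-14.25): V ← 66.83 -14.25 = 52.58 m/s
throttle_to(7012): rpm ← 7012
adjust_airspeed(+16.28): V ← 52.58 +16.28 = 68.86 m/s
final state: V = 68.86 m/s, rpm = 7012 → n = rpm/60 = 116.866667 rev/s
target J* = 0.5888; solve J* = V/(n·D) for n: n = V/(J*·D) = 68.86/(0.5888 × 0.768) = 152.278292 rev/s
rpm = 60·n = 9136.697520

rpm = 9136.70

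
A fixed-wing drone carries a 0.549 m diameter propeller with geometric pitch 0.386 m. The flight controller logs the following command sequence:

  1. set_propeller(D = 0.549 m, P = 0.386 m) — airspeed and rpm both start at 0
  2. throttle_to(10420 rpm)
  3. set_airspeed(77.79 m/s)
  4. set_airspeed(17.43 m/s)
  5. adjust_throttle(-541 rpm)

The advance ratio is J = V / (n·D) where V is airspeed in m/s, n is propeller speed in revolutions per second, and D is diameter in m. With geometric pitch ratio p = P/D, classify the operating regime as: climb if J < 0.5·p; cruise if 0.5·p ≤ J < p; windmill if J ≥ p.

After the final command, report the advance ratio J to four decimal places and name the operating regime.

set_propeller: D = 0.549 m, P = 0.386 m (p = P/D = 0.703097); state ← (V=0, rpm=0)
throttle_to(10420): rpm ← 10420
set_airspeed(77.79): V ← 77.79 m/s
set_airspeed(17.43): V ← 17.43 m/s
adjust_throttle(-541): rpm ← 10420 -541 = 9879
final state: V = 17.43 m/s, rpm = 9879 → n = rpm/60 = 164.650000 rev/s
J = V / (n·D) = 17.43 / (164.650000 × 0.549) = 0.192825
regime bands: climb J<0.3515 | cruise [0.3515, 0.7031) | windmill J≥0.7031
J = 0.1928 → climb

J = 0.1928, regime = climb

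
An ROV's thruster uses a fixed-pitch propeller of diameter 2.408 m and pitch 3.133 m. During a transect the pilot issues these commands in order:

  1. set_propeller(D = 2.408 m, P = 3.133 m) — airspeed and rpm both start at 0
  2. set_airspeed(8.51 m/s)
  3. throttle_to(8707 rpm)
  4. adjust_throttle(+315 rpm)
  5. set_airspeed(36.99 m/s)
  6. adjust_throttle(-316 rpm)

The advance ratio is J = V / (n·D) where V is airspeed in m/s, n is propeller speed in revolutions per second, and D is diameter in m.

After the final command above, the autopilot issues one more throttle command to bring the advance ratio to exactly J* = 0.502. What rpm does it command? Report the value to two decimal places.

rpm = 1836.01

set_propeller: D = 2.408 m, P = 3.133 m (p = P/D = 1.301080); state ← (V=0, rpm=0)
set_airspeed(8.51): V ← 8.51 m/s
throttle_to(8707): rpm ← 8707
adjust_throttle(+315): rpm ← 8707 +315 = 9022
set_airspeed(36.99): V ← 36.99 m/s
adjust_throttle(-316): rpm ← 9022 -316 = 8706
final state: V = 36.99 m/s, rpm = 8706 → n = rpm/60 = 145.100000 rev/s
target J* = 0.502; solve J* = V/(n·D) for n: n = V/(J*·D) = 36.99/(0.502 × 2.408) = 30.600191 rev/s
rpm = 60·n = 1836.011436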